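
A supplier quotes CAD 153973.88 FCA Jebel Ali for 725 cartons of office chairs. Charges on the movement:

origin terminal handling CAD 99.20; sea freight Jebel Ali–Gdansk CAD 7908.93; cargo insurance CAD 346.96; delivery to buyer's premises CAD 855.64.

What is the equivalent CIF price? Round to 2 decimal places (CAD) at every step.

Not relevant to the conversion: delivery — on the buyer under both terms; not part of either seller's price.
From FCA to CIF, the seller additionally bears: origin terminal, freight, insurance.
CIF price = 153973.88 + 99.20 + 7908.93 + 346.96 = 162328.97

CIF price: CAD 162328.97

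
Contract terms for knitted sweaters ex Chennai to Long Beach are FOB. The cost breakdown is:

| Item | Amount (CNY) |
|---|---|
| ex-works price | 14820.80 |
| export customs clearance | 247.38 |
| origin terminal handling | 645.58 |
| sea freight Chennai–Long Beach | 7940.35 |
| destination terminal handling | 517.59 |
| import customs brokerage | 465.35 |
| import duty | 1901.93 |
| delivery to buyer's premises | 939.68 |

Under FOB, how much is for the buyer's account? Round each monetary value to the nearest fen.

FOB: the seller bears costs until goods are on board at the origin port; the buyer bears freight, insurance and all costs thereafter.
Seller's account: goods 14820.80 + export clearance 247.38 + origin terminal 645.58 = 15713.76
Buyer's account: freight 7940.35 + destination terminal 517.59 + brokerage 465.35 + duty 1901.93 + delivery 939.68 = 11764.90

Buyer's account: CNY 11764.90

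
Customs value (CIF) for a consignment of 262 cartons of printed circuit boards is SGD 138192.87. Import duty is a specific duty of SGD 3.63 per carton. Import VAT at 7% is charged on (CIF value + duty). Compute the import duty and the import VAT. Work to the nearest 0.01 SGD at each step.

Import duty = 262 × 3.63 = 951.06
VAT base = CIF + duty = 138192.87 + 951.06 = 139143.93
Import VAT = 139143.93 × 7% = 9740.08

Import duty: SGD 951.06; import VAT: SGD 9740.08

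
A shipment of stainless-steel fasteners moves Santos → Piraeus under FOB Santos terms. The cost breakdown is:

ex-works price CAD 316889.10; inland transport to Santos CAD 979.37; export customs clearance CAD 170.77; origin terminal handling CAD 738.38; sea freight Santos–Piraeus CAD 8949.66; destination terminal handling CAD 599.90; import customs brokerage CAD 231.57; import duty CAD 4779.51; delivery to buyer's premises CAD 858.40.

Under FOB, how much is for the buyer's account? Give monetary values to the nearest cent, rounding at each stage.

Buyer's account: CAD 15419.04

FOB: the seller bears costs until goods are on board at the origin port; the buyer bears freight, insurance and all costs thereafter.
Seller's account: goods 316889.10 + inland to port 979.37 + export clearance 170.77 + origin terminal 738.38 = 318777.62
Buyer's account: freight 8949.66 + destination terminal 599.90 + brokerage 231.57 + duty 4779.51 + delivery 858.40 = 15419.04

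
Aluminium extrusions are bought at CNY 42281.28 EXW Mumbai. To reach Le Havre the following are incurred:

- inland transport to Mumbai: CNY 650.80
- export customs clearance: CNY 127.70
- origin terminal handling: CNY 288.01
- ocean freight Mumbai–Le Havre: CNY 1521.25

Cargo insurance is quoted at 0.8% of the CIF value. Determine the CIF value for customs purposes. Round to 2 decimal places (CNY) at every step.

Let C be the CIF value. C = EXW price + pre-shipment costs + freight + 0.8% × C
C − 0.8% × C = 42281.28 + 650.80 + 127.70 + 288.01 + 1521.25
0.992 × C = 44869.04
C = 44869.04 / 0.992 = 45230.89
Insurance premium = 0.8% × 45230.89 = 361.85

CIF value: CNY 45230.89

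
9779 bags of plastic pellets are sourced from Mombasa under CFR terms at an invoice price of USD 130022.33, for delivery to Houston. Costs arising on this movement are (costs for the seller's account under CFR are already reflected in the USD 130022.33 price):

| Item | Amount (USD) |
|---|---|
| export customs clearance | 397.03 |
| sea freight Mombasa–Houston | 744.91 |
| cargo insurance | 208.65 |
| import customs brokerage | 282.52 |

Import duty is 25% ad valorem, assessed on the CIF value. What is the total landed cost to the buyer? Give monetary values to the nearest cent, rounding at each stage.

Total landed cost: USD 163071.25

CFR: the seller pays costs through ocean freight to the destination port, but not insurance.
Already in the invoice (seller's account under CFR): export clearance, freight — exclude.
CIF value = CFR price + insurance = 130022.33 + 208.65 = 130230.98
Import duty = 130230.98 × 25% = 32557.75
Buyer bears: insurance 208.65 + brokerage 282.52 + duty 32557.75 = 33048.92
Landed cost = invoice 130022.33 + 33048.92 = 163071.25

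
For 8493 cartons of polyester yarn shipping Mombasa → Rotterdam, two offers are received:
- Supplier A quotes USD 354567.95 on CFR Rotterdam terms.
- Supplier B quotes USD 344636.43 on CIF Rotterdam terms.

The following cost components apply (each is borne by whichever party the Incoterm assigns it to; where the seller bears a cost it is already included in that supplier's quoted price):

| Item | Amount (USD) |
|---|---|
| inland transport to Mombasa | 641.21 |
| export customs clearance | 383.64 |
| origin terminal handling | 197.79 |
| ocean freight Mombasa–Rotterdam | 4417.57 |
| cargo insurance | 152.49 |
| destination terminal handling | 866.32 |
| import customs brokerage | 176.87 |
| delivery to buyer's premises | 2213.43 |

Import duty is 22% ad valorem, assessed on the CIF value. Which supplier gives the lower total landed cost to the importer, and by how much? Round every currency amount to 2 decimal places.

Supplier B is cheaper by USD 12302.50

Supplier A (CFR):
CIF value = CFR price + insurance = 354567.95 + 152.49 = 354720.44
Import duty = 354720.44 × 22% = 78038.50
Buyer bears (A): 152.49 + 866.32 + 176.87 + 2213.43 = 3409.11
Landed cost (A) = invoice 354567.95 + 3409.11 + duty 78038.50 = 436015.56
Supplier B (CIF):
The CIF price already equals the CIF value: 344636.43
Import duty = 344636.43 × 22% = 75820.01
Buyer bears (B): 866.32 + 176.87 + 2213.43 = 3256.62
Landed cost (B) = invoice 344636.43 + 3256.62 + duty 75820.01 = 423713.06
Difference = |436015.56 − 423713.06| = 12302.50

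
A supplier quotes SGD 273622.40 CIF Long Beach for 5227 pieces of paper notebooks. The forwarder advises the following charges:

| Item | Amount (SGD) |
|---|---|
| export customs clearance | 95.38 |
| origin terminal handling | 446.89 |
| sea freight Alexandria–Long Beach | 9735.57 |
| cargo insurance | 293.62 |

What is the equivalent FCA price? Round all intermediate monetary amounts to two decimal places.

FCA price: SGD 263146.32

Not relevant to the conversion: export clearance — on the seller under both CIF and FCA; already in the CIF price and stays in the FCA price.
From CIF to FCA, the seller no longer bears: origin terminal, freight, insurance.
FCA price = 273622.40 − 446.89 − 9735.57 − 293.62 = 263146.32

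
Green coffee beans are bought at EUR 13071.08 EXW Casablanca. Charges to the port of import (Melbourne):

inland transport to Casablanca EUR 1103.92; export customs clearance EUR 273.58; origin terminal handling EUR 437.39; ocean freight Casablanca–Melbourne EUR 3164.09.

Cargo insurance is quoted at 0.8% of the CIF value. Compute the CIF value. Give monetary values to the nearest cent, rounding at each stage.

Let C be the CIF value. C = EXW price + pre-shipment costs + freight + 0.8% × C
C − 0.8% × C = 13071.08 + 1103.92 + 273.58 + 437.39 + 3164.09
0.992 × C = 18050.06
C = 18050.06 / 0.992 = 18195.63
Insurance premium = 0.8% × 18195.63 = 145.57

CIF value: EUR 18195.63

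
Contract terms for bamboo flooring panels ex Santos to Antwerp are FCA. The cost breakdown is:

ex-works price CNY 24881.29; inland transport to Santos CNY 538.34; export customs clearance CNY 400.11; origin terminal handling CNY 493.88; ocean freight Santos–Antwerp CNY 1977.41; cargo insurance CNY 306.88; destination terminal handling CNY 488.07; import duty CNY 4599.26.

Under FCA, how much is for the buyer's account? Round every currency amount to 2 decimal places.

Buyer's account: CNY 7865.50

FCA: the seller delivers export-cleared goods to the carrier; the buyer bears costs from that point.
Seller's account: goods 24881.29 + inland to port 538.34 + export clearance 400.11 = 25819.74
Buyer's account: origin terminal 493.88 + freight 1977.41 + insurance 306.88 + destination terminal 488.07 + duty 4599.26 = 7865.50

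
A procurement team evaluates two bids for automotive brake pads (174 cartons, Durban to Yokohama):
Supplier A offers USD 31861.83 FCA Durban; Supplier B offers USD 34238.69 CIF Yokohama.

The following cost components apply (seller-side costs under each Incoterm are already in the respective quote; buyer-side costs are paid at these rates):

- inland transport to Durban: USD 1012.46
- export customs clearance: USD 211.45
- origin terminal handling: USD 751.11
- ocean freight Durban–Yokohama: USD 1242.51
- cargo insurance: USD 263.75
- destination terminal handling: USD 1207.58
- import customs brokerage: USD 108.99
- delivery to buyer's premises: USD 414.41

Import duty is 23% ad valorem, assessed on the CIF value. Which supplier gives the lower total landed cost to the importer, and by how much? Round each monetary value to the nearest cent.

Supplier A (FCA):
CIF value = FCA price + origin terminal + freight + insurance = 31861.83 + 751.11 + 1242.51 + 263.75 = 34119.20
Import duty = 34119.20 × 23% = 7847.42
Buyer bears (A): 751.11 + 1242.51 + 263.75 + 1207.58 + 108.99 + 414.41 = 3988.35
Landed cost (A) = invoice 31861.83 + 3988.35 + duty 7847.42 = 43697.60
Supplier B (CIF):
The CIF price already equals the CIF value: 34238.69
Import duty = 34238.69 × 23% = 7874.90
Buyer bears (B): 1207.58 + 108.99 + 414.41 = 1730.98
Landed cost (B) = invoice 34238.69 + 1730.98 + duty 7874.90 = 43844.57
Difference = |43697.60 − 43844.57| = 146.97

Supplier A is cheaper by USD 146.97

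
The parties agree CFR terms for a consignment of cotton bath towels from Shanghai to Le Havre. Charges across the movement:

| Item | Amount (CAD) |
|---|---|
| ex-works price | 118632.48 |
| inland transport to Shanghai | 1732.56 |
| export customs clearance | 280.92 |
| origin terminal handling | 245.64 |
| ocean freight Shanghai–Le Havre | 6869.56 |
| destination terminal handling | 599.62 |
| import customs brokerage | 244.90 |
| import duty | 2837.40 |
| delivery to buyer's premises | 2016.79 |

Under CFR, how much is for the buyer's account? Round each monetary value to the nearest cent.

CFR: the seller pays costs through ocean freight to the destination port, but not insurance.
Seller's account: goods 118632.48 + inland to port 1732.56 + export clearance 280.92 + origin terminal 245.64 + freight 6869.56 = 127761.16
Buyer's account: destination terminal 599.62 + brokerage 244.90 + duty 2837.40 + delivery 2016.79 = 5698.71

Buyer's account: CAD 5698.71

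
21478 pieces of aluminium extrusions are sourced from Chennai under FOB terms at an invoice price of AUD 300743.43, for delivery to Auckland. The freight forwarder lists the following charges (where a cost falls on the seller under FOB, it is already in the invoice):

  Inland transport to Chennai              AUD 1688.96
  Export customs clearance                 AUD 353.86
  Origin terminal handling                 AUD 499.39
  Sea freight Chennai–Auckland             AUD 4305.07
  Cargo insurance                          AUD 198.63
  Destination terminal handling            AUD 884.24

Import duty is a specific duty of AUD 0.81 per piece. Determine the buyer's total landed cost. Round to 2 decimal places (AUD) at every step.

FOB: the seller bears costs until goods are on board at the origin port; the buyer bears freight, insurance and all costs thereafter.
Already in the invoice (seller's account under FOB): inland to port, export clearance, origin terminal — exclude.
CIF value = FOB price + freight + insurance = 300743.43 + 4305.07 + 198.63 = 305247.13
Import duty = 21478 × 0.81 = 17397.18
Buyer bears: freight 4305.07 + insurance 198.63 + destination terminal 884.24 + duty 17397.18 = 22785.12
Landed cost = invoice 300743.43 + 22785.12 = 323528.55

Total landed cost: AUD 323528.55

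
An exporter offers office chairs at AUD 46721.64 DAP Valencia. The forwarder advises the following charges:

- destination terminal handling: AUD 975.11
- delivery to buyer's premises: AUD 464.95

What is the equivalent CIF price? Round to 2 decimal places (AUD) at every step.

From DAP to CIF, the seller no longer bears: destination terminal, delivery.
CIF price = 46721.64 − 975.11 − 464.95 = 45281.58

CIF price: AUD 45281.58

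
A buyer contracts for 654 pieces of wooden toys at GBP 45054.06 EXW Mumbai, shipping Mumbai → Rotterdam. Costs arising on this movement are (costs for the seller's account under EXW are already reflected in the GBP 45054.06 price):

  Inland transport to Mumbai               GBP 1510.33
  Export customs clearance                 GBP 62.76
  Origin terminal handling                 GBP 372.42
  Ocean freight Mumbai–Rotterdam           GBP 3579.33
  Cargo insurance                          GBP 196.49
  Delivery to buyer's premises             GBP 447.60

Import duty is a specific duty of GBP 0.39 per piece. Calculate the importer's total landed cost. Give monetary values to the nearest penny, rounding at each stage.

EXW: the seller makes goods available at their premises; the buyer bears all onward costs.
CIF value = EXW price + inland to port + export clearance + origin terminal + freight + insurance = 45054.06 + 1510.33 + 62.76 + 372.42 + 3579.33 + 196.49 = 50775.39
Import duty = 654 × 0.39 = 255.06
Buyer bears: inland to port 1510.33 + export clearance 62.76 + origin terminal 372.42 + freight 3579.33 + insurance 196.49 + delivery 447.60 + duty 255.06 = 6423.99
Landed cost = invoice 45054.06 + 6423.99 = 51478.05

Total landed cost: GBP 51478.05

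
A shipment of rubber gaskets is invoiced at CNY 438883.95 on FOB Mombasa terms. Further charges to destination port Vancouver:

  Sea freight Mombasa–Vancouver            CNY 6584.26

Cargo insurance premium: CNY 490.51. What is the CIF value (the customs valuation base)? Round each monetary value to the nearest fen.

CIF = FOB price + freight + insurance
CIF = 438883.95 + 6584.26 + 490.51 = 445958.72

CIF value: CNY 445958.72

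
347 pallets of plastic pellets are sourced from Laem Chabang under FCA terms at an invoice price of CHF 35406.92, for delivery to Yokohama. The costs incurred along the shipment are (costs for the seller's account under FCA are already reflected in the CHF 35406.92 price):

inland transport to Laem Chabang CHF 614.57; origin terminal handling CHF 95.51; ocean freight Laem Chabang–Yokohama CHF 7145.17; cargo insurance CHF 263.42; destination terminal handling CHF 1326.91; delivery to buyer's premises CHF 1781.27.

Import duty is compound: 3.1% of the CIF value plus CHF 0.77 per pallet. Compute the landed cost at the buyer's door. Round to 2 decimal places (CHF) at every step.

Total landed cost: CHF 47616.63

FCA: the seller delivers export-cleared goods to the carrier; the buyer bears costs from that point.
Already in the invoice (seller's account under FCA): inland to port — exclude.
CIF value = FCA price + origin terminal + freight + insurance = 35406.92 + 95.51 + 7145.17 + 263.42 = 42911.02
Ad valorem component: 42911.02 × 3.1% = 1330.24
Specific component: 347 × 0.77 = 267.19
Import duty = 1330.24 + 267.19 = 1597.43
Buyer bears: origin terminal 95.51 + freight 7145.17 + insurance 263.42 + destination terminal 1326.91 + delivery 1781.27 + duty 1597.43 = 12209.71
Landed cost = invoice 35406.92 + 12209.71 = 47616.63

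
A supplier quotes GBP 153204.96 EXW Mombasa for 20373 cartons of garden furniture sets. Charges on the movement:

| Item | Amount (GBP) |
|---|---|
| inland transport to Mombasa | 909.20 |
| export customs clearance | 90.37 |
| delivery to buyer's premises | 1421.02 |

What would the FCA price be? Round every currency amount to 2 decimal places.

Not relevant to the conversion: delivery — on the buyer under both terms; not part of either seller's price.
From EXW to FCA, the seller additionally bears: inland to port, export clearance.
FCA price = 153204.96 + 909.20 + 90.37 = 154204.53

FCA price: GBP 154204.53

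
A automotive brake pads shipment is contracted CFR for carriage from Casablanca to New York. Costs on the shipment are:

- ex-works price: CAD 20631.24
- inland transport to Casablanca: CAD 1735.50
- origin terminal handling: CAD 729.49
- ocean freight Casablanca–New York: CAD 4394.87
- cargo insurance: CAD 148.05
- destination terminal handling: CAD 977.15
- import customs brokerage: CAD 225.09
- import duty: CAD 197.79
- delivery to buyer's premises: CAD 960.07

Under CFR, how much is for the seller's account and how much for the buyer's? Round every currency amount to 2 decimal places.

CFR: the seller pays costs through ocean freight to the destination port, but not insurance.
Seller's account: goods 20631.24 + inland to port 1735.50 + origin terminal 729.49 + freight 4394.87 = 27491.10
Buyer's account: insurance 148.05 + destination terminal 977.15 + brokerage 225.09 + duty 197.79 + delivery 960.07 = 2508.15

Seller: CAD 27491.10; buyer: CAD 2508.15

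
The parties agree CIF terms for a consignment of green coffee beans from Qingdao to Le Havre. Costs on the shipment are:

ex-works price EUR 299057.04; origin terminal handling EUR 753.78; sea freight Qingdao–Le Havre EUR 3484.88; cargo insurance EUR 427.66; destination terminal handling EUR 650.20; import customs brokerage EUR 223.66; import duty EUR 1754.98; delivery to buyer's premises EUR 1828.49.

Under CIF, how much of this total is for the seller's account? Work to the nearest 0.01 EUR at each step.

Seller's account: EUR 303723.36

CIF: the seller pays costs through ocean freight and marine insurance to the destination port.
Seller's account: goods 299057.04 + origin terminal 753.78 + freight 3484.88 + insurance 427.66 = 303723.36
Buyer's account: destination terminal 650.20 + brokerage 223.66 + duty 1754.98 + delivery 1828.49 = 4457.33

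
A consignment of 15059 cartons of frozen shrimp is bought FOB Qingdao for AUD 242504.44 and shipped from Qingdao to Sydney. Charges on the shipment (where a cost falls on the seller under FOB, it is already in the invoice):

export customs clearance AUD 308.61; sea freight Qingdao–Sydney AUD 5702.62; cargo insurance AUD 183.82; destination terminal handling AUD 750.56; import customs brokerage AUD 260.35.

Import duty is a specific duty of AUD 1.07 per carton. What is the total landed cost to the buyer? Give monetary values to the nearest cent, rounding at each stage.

Total landed cost: AUD 265514.92

FOB: the seller bears costs until goods are on board at the origin port; the buyer bears freight, insurance and all costs thereafter.
Already in the invoice (seller's account under FOB): export clearance — exclude.
CIF value = FOB price + freight + insurance = 242504.44 + 5702.62 + 183.82 = 248390.88
Import duty = 15059 × 1.07 = 16113.13
Buyer bears: freight 5702.62 + insurance 183.82 + destination terminal 750.56 + brokerage 260.35 + duty 16113.13 = 23010.48
Landed cost = invoice 242504.44 + 23010.48 = 265514.92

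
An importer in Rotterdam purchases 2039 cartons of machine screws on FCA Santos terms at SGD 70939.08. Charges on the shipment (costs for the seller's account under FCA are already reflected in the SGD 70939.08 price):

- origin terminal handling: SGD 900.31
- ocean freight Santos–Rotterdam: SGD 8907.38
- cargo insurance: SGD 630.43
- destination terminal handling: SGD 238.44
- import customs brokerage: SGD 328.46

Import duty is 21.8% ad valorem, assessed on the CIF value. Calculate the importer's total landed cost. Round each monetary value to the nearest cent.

FCA: the seller delivers export-cleared goods to the carrier; the buyer bears costs from that point.
CIF value = FCA price + origin terminal + freight + insurance = 70939.08 + 900.31 + 8907.38 + 630.43 = 81377.20
Import duty = 81377.20 × 21.8% = 17740.23
Buyer bears: origin terminal 900.31 + freight 8907.38 + insurance 630.43 + destination terminal 238.44 + brokerage 328.46 + duty 17740.23 = 28745.25
Landed cost = invoice 70939.08 + 28745.25 = 99684.33

Total landed cost: SGD 99684.33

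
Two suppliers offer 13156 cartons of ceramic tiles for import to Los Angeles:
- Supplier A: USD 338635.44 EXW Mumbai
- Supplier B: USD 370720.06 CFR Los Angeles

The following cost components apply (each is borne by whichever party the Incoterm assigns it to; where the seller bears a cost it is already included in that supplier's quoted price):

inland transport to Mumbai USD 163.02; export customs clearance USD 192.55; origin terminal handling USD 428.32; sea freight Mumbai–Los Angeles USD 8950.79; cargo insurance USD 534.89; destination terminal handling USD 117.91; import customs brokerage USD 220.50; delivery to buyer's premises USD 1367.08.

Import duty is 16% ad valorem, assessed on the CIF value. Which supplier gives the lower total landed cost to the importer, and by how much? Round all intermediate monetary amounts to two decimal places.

Supplier A (EXW):
CIF value = EXW price + inland to port + export clearance + origin terminal + freight + insurance = 338635.44 + 163.02 + 192.55 + 428.32 + 8950.79 + 534.89 = 348905.01
Import duty = 348905.01 × 16% = 55824.80
Buyer bears (A): 163.02 + 192.55 + 428.32 + 8950.79 + 534.89 + 117.91 + 220.50 + 1367.08 = 11975.06
Landed cost (A) = invoice 338635.44 + 11975.06 + duty 55824.80 = 406435.30
Supplier B (CFR):
CIF value = CFR price + insurance = 370720.06 + 534.89 = 371254.95
Import duty = 371254.95 × 16% = 59400.79
Buyer bears (B): 534.89 + 117.91 + 220.50 + 1367.08 = 2240.38
Landed cost (B) = invoice 370720.06 + 2240.38 + duty 59400.79 = 432361.23
Difference = |406435.30 − 432361.23| = 25925.93

Supplier A is cheaper by USD 25925.93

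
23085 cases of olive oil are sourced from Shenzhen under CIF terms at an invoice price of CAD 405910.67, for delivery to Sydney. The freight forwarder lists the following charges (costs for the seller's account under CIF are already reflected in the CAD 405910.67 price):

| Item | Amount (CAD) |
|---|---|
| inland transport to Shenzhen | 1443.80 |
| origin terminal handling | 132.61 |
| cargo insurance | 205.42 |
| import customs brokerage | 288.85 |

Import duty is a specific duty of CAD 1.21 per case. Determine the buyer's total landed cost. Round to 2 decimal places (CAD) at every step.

CIF: the seller pays costs through ocean freight and marine insurance to the destination port.
Already in the invoice (seller's account under CIF): inland to port, origin terminal, insurance — exclude.
The CIF price already equals the CIF value: 405910.67
Import duty = 23085 × 1.21 = 27932.85
Buyer bears: brokerage 288.85 + duty 27932.85 = 28221.70
Landed cost = invoice 405910.67 + 28221.70 = 434132.37

Total landed cost: CAD 434132.37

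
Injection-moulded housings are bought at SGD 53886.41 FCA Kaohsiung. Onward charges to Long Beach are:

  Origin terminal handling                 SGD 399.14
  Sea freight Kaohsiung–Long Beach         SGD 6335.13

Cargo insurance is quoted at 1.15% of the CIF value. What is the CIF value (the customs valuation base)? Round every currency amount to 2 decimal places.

CIF value: SGD 61325.93

Let C be the CIF value. C = FCA price + pre-shipment costs + freight + 1.15% × C
C − 1.15% × C = 53886.41 + 399.14 + 6335.13
0.9885 × C = 60620.68
C = 60620.68 / 0.9885 = 61325.93
Insurance premium = 1.15% × 61325.93 = 705.25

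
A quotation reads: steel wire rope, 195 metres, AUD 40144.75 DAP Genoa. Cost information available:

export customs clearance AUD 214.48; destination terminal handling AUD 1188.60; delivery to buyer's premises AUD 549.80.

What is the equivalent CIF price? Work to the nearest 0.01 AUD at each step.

CIF price: AUD 38406.35

Not relevant to the conversion: export clearance — on the seller under both DAP and CIF; already in the DAP price and stays in the CIF price.
From DAP to CIF, the seller no longer bears: destination terminal, delivery.
CIF price = 40144.75 − 1188.60 − 549.80 = 38406.35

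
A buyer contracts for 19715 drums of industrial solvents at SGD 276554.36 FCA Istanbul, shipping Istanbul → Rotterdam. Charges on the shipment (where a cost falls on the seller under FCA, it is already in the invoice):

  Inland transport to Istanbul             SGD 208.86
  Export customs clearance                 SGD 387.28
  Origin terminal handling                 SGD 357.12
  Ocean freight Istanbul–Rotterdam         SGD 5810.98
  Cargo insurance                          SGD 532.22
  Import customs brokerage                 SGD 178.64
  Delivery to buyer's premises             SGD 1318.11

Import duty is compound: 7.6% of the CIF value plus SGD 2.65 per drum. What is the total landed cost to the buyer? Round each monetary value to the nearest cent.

Total landed cost: SGD 358523.54

FCA: the seller delivers export-cleared goods to the carrier; the buyer bears costs from that point.
Already in the invoice (seller's account under FCA): inland to port, export clearance — exclude.
CIF value = FCA price + origin terminal + freight + insurance = 276554.36 + 357.12 + 5810.98 + 532.22 = 283254.68
Ad valorem component: 283254.68 × 7.6% = 21527.36
Specific component: 19715 × 2.65 = 52244.75
Import duty = 21527.36 + 52244.75 = 73772.11
Buyer bears: origin terminal 357.12 + freight 5810.98 + insurance 532.22 + brokerage 178.64 + delivery 1318.11 + duty 73772.11 = 81969.18
Landed cost = invoice 276554.36 + 81969.18 = 358523.54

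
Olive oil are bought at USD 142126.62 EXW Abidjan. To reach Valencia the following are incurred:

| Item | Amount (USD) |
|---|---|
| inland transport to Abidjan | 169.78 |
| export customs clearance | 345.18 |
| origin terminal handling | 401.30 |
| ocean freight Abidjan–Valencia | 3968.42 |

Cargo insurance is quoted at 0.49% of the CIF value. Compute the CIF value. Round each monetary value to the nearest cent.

Let C be the CIF value. C = EXW price + pre-shipment costs + freight + 0.49% × C
C − 0.49% × C = 142126.62 + 169.78 + 345.18 + 401.30 + 3968.42
0.9951 × C = 147011.30
C = 147011.30 / 0.9951 = 147735.20
Insurance premium = 0.49% × 147735.20 = 723.90

CIF value: USD 147735.20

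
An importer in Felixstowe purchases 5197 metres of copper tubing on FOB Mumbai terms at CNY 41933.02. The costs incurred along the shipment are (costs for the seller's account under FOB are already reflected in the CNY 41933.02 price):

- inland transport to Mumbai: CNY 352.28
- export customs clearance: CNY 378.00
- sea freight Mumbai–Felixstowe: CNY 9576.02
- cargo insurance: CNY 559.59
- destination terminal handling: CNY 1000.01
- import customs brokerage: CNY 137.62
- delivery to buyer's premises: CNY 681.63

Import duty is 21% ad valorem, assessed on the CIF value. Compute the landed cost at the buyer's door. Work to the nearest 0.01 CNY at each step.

FOB: the seller bears costs until goods are on board at the origin port; the buyer bears freight, insurance and all costs thereafter.
Already in the invoice (seller's account under FOB): inland to port, export clearance — exclude.
CIF value = FOB price + freight + insurance = 41933.02 + 9576.02 + 559.59 = 52068.63
Import duty = 52068.63 × 21% = 10934.41
Buyer bears: freight 9576.02 + insurance 559.59 + destination terminal 1000.01 + brokerage 137.62 + delivery 681.63 + duty 10934.41 = 22889.28
Landed cost = invoice 41933.02 + 22889.28 = 64822.30

Total landed cost: CNY 64822.30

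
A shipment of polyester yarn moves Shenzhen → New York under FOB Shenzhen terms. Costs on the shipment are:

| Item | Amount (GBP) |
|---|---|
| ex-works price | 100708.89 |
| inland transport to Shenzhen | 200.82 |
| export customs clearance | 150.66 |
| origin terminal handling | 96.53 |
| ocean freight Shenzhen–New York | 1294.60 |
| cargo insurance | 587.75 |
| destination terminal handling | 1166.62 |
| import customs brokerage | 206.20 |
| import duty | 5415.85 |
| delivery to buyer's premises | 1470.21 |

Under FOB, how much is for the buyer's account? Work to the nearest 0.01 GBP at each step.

FOB: the seller bears costs until goods are on board at the origin port; the buyer bears freight, insurance and all costs thereafter.
Seller's account: goods 100708.89 + inland to port 200.82 + export clearance 150.66 + origin terminal 96.53 = 101156.90
Buyer's account: freight 1294.60 + insurance 587.75 + destination terminal 1166.62 + brokerage 206.20 + duty 5415.85 + delivery 1470.21 = 10141.23

Buyer's account: GBP 10141.23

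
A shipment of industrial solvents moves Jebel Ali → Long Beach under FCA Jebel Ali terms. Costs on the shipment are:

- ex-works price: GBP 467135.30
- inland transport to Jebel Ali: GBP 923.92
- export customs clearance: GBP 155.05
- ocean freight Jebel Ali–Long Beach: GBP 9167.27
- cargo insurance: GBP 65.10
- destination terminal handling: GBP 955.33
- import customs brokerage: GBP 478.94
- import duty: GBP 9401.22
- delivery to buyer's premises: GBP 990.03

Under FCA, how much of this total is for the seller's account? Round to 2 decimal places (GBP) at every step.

FCA: the seller delivers export-cleared goods to the carrier; the buyer bears costs from that point.
Seller's account: goods 467135.30 + inland to port 923.92 + export clearance 155.05 = 468214.27
Buyer's account: freight 9167.27 + insurance 65.10 + destination terminal 955.33 + brokerage 478.94 + duty 9401.22 + delivery 990.03 = 21057.89

Seller's account: GBP 468214.27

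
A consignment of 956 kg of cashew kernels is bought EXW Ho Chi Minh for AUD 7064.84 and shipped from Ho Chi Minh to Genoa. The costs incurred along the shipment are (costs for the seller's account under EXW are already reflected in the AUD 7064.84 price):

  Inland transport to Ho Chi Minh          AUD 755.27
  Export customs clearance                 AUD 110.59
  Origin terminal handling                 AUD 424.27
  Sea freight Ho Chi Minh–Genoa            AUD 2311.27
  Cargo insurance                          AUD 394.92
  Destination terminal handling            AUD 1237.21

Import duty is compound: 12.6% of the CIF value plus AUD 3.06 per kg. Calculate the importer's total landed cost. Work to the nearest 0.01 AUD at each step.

Total landed cost: AUD 16617.44

EXW: the seller makes goods available at their premises; the buyer bears all onward costs.
CIF value = EXW price + inland to port + export clearance + origin terminal + freight + insurance = 7064.84 + 755.27 + 110.59 + 424.27 + 2311.27 + 394.92 = 11061.16
Ad valorem component: 11061.16 × 12.6% = 1393.71
Specific component: 956 × 3.06 = 2925.36
Import duty = 1393.71 + 2925.36 = 4319.07
Buyer bears: inland to port 755.27 + export clearance 110.59 + origin terminal 424.27 + freight 2311.27 + insurance 394.92 + destination terminal 1237.21 + duty 4319.07 = 9552.60
Landed cost = invoice 7064.84 + 9552.60 = 16617.44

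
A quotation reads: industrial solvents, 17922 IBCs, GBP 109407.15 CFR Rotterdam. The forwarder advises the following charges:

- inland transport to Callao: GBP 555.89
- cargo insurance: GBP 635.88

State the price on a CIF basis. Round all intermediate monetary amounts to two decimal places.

Not relevant to the conversion: inland to port — on the seller under both CFR and CIF; already in the CFR price and stays in the CIF price.
From CFR to CIF, the seller additionally bears: insurance.
CIF price = 109407.15 + 635.88 = 110043.03

CIF price: GBP 110043.03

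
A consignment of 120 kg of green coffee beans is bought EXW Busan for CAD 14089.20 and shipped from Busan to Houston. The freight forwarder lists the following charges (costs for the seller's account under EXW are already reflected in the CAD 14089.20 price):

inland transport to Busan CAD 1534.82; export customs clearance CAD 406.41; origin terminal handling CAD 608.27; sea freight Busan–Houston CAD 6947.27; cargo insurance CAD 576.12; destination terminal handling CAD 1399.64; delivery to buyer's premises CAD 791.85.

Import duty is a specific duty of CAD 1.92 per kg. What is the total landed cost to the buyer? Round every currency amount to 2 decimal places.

EXW: the seller makes goods available at their premises; the buyer bears all onward costs.
CIF value = EXW price + inland to port + export clearance + origin terminal + freight + insurance = 14089.20 + 1534.82 + 406.41 + 608.27 + 6947.27 + 576.12 = 24162.09
Import duty = 120 × 1.92 = 230.40
Buyer bears: inland to port 1534.82 + export clearance 406.41 + origin terminal 608.27 + freight 6947.27 + insurance 576.12 + destination terminal 1399.64 + delivery 791.85 + duty 230.40 = 12494.78
Landed cost = invoice 14089.20 + 12494.78 = 26583.98

Total landed cost: CAD 26583.98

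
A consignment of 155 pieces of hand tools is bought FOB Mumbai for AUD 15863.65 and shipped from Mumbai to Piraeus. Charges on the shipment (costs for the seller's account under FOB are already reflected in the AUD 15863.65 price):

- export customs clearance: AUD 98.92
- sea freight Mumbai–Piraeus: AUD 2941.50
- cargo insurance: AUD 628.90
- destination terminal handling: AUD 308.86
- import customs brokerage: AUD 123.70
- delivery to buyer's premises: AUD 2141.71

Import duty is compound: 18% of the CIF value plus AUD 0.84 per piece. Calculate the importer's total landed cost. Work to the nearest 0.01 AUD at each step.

FOB: the seller bears costs until goods are on board at the origin port; the buyer bears freight, insurance and all costs thereafter.
Already in the invoice (seller's account under FOB): export clearance — exclude.
CIF value = FOB price + freight + insurance = 15863.65 + 2941.50 + 628.90 = 19434.05
Ad valorem component: 19434.05 × 18% = 3498.13
Specific component: 155 × 0.84 = 130.20
Import duty = 3498.13 + 130.20 = 3628.33
Buyer bears: freight 2941.50 + insurance 628.90 + destination terminal 308.86 + brokerage 123.70 + delivery 2141.71 + duty 3628.33 = 9773.00
Landed cost = invoice 15863.65 + 9773.00 = 25636.65

Total landed cost: AUD 25636.65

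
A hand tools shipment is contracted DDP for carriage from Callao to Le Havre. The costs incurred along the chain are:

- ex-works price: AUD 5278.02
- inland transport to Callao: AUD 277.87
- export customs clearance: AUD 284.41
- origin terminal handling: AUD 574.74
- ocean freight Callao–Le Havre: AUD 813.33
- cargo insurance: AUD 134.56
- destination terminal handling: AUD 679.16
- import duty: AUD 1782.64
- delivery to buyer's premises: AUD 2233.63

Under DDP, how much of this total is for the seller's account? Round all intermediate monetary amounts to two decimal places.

Seller's account: AUD 12058.36

DDP: the seller bears all costs including import duty.
Seller's account: goods 5278.02 + inland to port 277.87 + export clearance 284.41 + origin terminal 574.74 + freight 813.33 + insurance 134.56 + destination terminal 679.16 + duty 1782.64 + delivery 2233.63 = 12058.36
Buyer's account: 0.00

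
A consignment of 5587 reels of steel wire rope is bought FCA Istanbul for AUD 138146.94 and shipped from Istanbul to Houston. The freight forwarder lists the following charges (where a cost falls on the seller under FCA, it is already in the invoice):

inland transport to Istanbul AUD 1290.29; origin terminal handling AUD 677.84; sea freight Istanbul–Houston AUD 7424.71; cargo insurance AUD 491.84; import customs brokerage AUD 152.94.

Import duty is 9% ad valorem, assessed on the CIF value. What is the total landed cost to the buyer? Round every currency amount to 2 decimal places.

FCA: the seller delivers export-cleared goods to the carrier; the buyer bears costs from that point.
Already in the invoice (seller's account under FCA): inland to port — exclude.
CIF value = FCA price + origin terminal + freight + insurance = 138146.94 + 677.84 + 7424.71 + 491.84 = 146741.33
Import duty = 146741.33 × 9% = 13206.72
Buyer bears: origin terminal 677.84 + freight 7424.71 + insurance 491.84 + brokerage 152.94 + duty 13206.72 = 21954.05
Landed cost = invoice 138146.94 + 21954.05 = 160100.99

Total landed cost: AUD 160100.99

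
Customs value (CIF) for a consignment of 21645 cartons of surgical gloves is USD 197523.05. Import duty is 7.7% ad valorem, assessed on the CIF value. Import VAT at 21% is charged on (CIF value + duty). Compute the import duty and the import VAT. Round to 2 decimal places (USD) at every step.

Import duty: USD 15209.27; import VAT: USD 44673.79

Import duty = 197523.05 × 7.7% = 15209.27
VAT base = CIF + duty = 197523.05 + 15209.27 = 212732.32
Import VAT = 212732.32 × 21% = 44673.79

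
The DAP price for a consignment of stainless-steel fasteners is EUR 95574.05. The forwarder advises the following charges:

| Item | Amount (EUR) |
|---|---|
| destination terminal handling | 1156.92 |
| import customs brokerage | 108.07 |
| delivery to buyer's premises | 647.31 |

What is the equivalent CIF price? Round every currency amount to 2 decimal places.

CIF price: EUR 93769.82

Not relevant to the conversion: brokerage — on the buyer under both terms; not part of either seller's price.
From DAP to CIF, the seller no longer bears: destination terminal, delivery.
CIF price = 95574.05 − 1156.92 − 647.31 = 93769.82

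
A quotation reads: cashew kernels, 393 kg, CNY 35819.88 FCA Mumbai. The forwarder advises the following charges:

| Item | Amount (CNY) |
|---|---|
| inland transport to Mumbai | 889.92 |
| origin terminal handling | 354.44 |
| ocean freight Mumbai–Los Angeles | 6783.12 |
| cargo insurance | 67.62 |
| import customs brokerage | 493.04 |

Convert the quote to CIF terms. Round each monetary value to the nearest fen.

Not relevant to the conversion: inland to port — on the seller under both FCA and CIF; already in the FCA price and stays in the CIF price. brokerage — on the buyer under both terms; not part of either seller's price.
From FCA to CIF, the seller additionally bears: origin terminal, freight, insurance.
CIF price = 35819.88 + 354.44 + 6783.12 + 67.62 = 43025.06

CIF price: CNY 43025.06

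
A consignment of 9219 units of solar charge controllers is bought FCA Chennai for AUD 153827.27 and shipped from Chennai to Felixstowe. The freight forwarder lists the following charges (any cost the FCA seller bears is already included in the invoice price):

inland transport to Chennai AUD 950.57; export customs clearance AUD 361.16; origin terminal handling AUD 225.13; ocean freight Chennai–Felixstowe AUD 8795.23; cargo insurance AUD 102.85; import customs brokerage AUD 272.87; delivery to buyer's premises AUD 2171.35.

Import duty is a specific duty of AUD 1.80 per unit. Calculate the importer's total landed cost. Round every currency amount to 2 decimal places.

Total landed cost: AUD 181988.90

FCA: the seller delivers export-cleared goods to the carrier; the buyer bears costs from that point.
Already in the invoice (seller's account under FCA): inland to port, export clearance — exclude.
CIF value = FCA price + origin terminal + freight + insurance = 153827.27 + 225.13 + 8795.23 + 102.85 = 162950.48
Import duty = 9219 × 1.80 = 16594.20
Buyer bears: origin terminal 225.13 + freight 8795.23 + insurance 102.85 + brokerage 272.87 + delivery 2171.35 + duty 16594.20 = 28161.63
Landed cost = invoice 153827.27 + 28161.63 = 181988.90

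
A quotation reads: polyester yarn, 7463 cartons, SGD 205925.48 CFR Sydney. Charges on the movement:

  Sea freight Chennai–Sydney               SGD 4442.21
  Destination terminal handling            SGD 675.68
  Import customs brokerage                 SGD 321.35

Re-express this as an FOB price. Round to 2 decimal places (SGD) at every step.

Not relevant to the conversion: destination terminal, brokerage — on the buyer under both terms; not part of either seller's price.
From CFR to FOB, the seller no longer bears: freight.
FOB price = 205925.48 − 4442.21 = 201483.27

FOB price: SGD 201483.27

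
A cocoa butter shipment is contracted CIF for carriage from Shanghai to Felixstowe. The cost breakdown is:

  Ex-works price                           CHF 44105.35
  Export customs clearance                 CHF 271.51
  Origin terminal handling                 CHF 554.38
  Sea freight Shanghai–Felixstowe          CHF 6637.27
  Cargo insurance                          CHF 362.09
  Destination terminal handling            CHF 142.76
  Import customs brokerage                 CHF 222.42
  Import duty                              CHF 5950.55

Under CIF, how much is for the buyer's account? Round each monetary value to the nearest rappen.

Buyer's account: CHF 6315.73

CIF: the seller pays costs through ocean freight and marine insurance to the destination port.
Seller's account: goods 44105.35 + export clearance 271.51 + origin terminal 554.38 + freight 6637.27 + insurance 362.09 = 51930.60
Buyer's account: destination terminal 142.76 + brokerage 222.42 + duty 5950.55 = 6315.73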